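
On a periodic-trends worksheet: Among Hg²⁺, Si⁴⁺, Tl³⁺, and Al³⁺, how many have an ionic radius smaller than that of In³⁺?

Electron counts and nuclear charges: Si⁴⁺: 10 e⁻, Z=14, Al³⁺: 10 e⁻, Z=13, In³⁺: 46 e⁻, Z=49, Tl³⁺: 78 e⁻, Z=81, Hg²⁺: 78 e⁻, Z=80. Si⁴⁺ < Al³⁺ (both 10 e⁻, Z=14>13); Al³⁺ < In³⁺ (same group, 2 shells fewer); In³⁺ < Tl³⁺ (same group, period 5 vs 6); Tl³⁺ < Hg²⁺ (both 78 e⁻, Z=81>80).
Ordering all of them (including In³⁺) by radius gives Si⁴⁺ < Al³⁺ < In³⁺ < Tl³⁺ < Hg²⁺. So 2 are smaller.

2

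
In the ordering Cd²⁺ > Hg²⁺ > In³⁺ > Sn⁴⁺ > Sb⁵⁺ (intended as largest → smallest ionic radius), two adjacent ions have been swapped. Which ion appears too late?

Hg²⁺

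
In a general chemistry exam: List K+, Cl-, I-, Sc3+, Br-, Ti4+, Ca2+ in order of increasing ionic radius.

First list Z and electron count for each: Ti4+: 18 e⁻, Z=22, Sc3+: 18 e⁻, Z=21, Ca2+: 18 e⁻, Z=20, K+: 18 e⁻, Z=19, Cl-: 18 e⁻, Z=17, Br-: 36 e⁻, Z=35, I-: 54 e⁻, Z=53. Ti4+ < Sc3+ (both 18 e⁻, Z=22>21); Sc3+ < Ca2+ (both 18 e⁻, Z=21>20); Ca2+ < K+ (both 18 e⁻, Z=20>19); K+ < Cl- (isoelectronic, higher Z=19 is smaller); Cl- < Br- (same group, period 3 vs 4); Br- < I- (same group, 1 shell fewer).

Ti4+ < Sc3+ < Ca2+ < K+ < Cl- < Br- < I-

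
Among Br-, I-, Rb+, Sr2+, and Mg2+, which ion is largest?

I-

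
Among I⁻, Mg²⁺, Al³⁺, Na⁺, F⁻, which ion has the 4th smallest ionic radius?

F⁻

Electron counts and nuclear charges: Al³⁺: 10 e⁻, Z=13, Mg²⁺: 10 e⁻, Z=12, Na⁺: 10 e⁻, Z=11, F⁻: 10 e⁻, Z=9, I⁻: 54 e⁻, Z=53. Al³⁺ < Mg²⁺ (both 10 e⁻, Z=13>12); Mg²⁺ < Na⁺ (isoelectronic, higher Z=12 is smaller); Na⁺ < F⁻ (both 10 e⁻, Z=11>9); F⁻ < I⁻ (same group, period 2 vs 5).
So the order is Al³⁺ < Mg²⁺ < Na⁺ < F⁻ < I⁻; the 4th-smallest ion is F⁻.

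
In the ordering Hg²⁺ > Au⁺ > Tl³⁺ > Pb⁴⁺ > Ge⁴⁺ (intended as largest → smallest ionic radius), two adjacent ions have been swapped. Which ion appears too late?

Scanning neighbour by neighbour, only Hg²⁺/Au⁺ violates a trend: Hg²⁺ and Au⁺ share 78 electrons; the higher nuclear charge on Hg (Z=80) contracts it more, so Hg²⁺ < Au⁺. That makes Au⁺ the one sitting a position late relative to where it belongs.

Au⁺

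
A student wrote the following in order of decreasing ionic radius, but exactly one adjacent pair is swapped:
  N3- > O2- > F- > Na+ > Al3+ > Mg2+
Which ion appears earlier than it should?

Compare adjacent ions: they are isoelectronic (10 e⁻) and Al has more protons than Mg (13 vs 12), making Al3+ smaller — yet in this decreasing list Al3+ sits before Mg2+. Nothing else is reversed, so Al3+ should move one place to the right.

Al3+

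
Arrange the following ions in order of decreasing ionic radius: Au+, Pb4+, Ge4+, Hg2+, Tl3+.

Au+ > Hg2+ > Tl3+ > Pb4+ > Ge4+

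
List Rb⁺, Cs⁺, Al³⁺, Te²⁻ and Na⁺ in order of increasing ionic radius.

Al³⁺ has 10 e⁻ (Z=13), Na⁺ has 10 e⁻ (Z=11), Rb⁺ has 36 e⁻ (Z=37), Cs⁺ has 54 e⁻ (Z=55), Te²⁻ has 54 e⁻ (Z=52). Al³⁺ < Na⁺ (both 10 e⁻, Z=13>11); Na⁺ < Rb⁺ (same group, 2 shells fewer); Rb⁺ < Cs⁺ (same group, period 5 vs 6); Cs⁺ < Te²⁻ (isoelectronic, higher Z=55 is smaller).

Al³⁺ < Na⁺ < Rb⁺ < Cs⁺ < Te²⁻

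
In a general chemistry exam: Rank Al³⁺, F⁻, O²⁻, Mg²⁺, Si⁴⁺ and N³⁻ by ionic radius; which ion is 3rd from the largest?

All of these have 10 electrons (isoelectronic). With the same electron cloud, the ion with the most protons pulls it in tightest. Nuclear charges: Si⁴⁺ (Z=14), Al³⁺ (Z=13), Mg²⁺ (Z=12), F⁻ (Z=9), O²⁻ (Z=8), N³⁻ (Z=7). Highest Z is smallest.
That gives Si⁴⁺ < Al³⁺ < Mg²⁺ < F⁻ < O²⁻ < N³⁻. From the largest end, number 3 is F⁻.

F⁻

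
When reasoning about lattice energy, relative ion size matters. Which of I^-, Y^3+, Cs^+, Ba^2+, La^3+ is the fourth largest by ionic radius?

Work out protons and electrons: Y^3+: 36 e⁻, Z=39, La^3+: 54 e⁻, Z=57, Ba^2+: 54 e⁻, Z=56, Cs^+: 54 e⁻, Z=55, I^-: 54 e⁻, Z=53. Y^3+ < La^3+ (same group, period 5 vs 6); La^3+ < Ba^2+ (isoelectronic, higher Z=57 is smaller); Ba^2+ < Cs^+ (both 54 e⁻, Z=56>55); Cs^+ < I^- (both 54 e⁻, Z=55>53).
Ordering: Y^3+ < La^3+ < Ba^2+ < Cs^+ < I^-. The fourth largest is La^3+.

La^3+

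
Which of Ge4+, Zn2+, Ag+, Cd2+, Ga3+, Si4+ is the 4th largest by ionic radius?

First list Z and electron count for each: Si4+: 10 e⁻, Z=14, Ge4+: 28 e⁻, Z=32, Ga3+: 28 e⁻, Z=31, Zn2+: 28 e⁻, Z=30, Cd2+: 46 e⁻, Z=48, Ag+: 46 e⁻, Z=47. Si4+ < Ge4+ (same group, period 3 vs 4); Ge4+ < Ga3+ (both 28 e⁻, Z=32>31); Ga3+ < Zn2+ (both 28 e⁻, Z=31>30); Zn2+ < Cd2+ (same group, 1 shell fewer); Cd2+ < Ag+ (isoelectronic, higher Z=48 is smaller).
Ordering: Si4+ < Ge4+ < Ga3+ < Zn2+ < Cd2+ < Ag+. The 4th largest is Ga3+.

Ga3+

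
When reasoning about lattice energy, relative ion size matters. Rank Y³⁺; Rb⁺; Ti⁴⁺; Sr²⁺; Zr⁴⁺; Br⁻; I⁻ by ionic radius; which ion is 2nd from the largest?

Work out protons and electrons: Ti⁴⁺ (Z=22, 18 e⁻), Zr⁴⁺ (Z=40, 36 e⁻), Y³⁺ (Z=39, 36 e⁻), Sr²⁺ (Z=38, 36 e⁻), Rb⁺ (Z=37, 36 e⁻), Br⁻ (Z=35, 36 e⁻), I⁻ (Z=53, 54 e⁻). Ti⁴⁺ < Zr⁴⁺ (same group, 1 shell fewer); Zr⁴⁺ < Y³⁺ (both 36 e⁻, Z=40>39); Y³⁺ < Sr²⁺ (isoelectronic, higher Z=39 is smaller); Sr²⁺ < Rb⁺ (isoelectronic, higher Z=38 is smaller); Rb⁺ < Br⁻ (isoelectronic, higher Z=37 is smaller); Br⁻ < I⁻ (same group, period 4 vs 5).
That gives Ti⁴⁺ < Zr⁴⁺ < Y³⁺ < Sr²⁺ < Rb⁺ < Br⁻ < I⁻. From the largest end, number 2 is Br⁻.

Br⁻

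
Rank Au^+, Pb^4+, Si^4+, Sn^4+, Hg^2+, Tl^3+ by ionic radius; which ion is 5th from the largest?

Sn^4+

Tabulating Z and e⁻: Si^4+: 10 e⁻, Z=14, Sn^4+: 46 e⁻, Z=50, Pb^4+: 78 e⁻, Z=82, Tl^3+: 78 e⁻, Z=81, Hg^2+: 78 e⁻, Z=80, Au^+: 78 e⁻, Z=79. Si^4+ < Sn^4+ (same group, period 3 vs 5); Sn^4+ < Pb^4+ (same group, period 5 vs 6); Pb^4+ < Tl^3+ (both 78 e⁻, Z=82>81); Tl^3+ < Hg^2+ (both 78 e⁻, Z=81>80); Hg^2+ < Au^+ (isoelectronic, higher Z=80 is smaller).
That gives Si^4+ < Sn^4+ < Pb^4+ < Tl^3+ < Hg^2+ < Au^+. From the largest end, number 5 is Sn^4+.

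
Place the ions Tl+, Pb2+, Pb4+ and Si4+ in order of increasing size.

First list Z and electron count for each: Si4+ has 10 e⁻ (Z=14), Pb4+ has 78 e⁻ (Z=82), Pb2+ has 80 e⁻ (Z=82), Tl+ has 80 e⁻ (Z=81). Si4+ < Pb4+ (same group, 3 shells fewer); Pb4+ < Pb2+ (higher charge on the same element); Pb2+ < Tl+ (isoelectronic, higher Z=82 is smaller).

Si4+ < Pb4+ < Pb2+ < Tl+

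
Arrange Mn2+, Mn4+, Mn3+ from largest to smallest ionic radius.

For a single element, ionic radius drops as positive charge rises — Mn4+ < Mn2+.

Mn2+ > Mn3+ > Mn4+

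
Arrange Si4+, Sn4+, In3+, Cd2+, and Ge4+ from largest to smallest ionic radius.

Cd2+ > In3+ > Sn4+ > Ge4+ > Si4+

Si4+: 10 e⁻, Z=14, Ge4+: 28 e⁻, Z=32, Sn4+: 46 e⁻, Z=50, In3+: 46 e⁻, Z=49, Cd2+: 46 e⁻, Z=48. Si4+ < Ge4+ (same group, period 3 vs 4); Ge4+ < Sn4+ (same group, 1 shell fewer); Sn4+ < In3+ (both 46 e⁻, Z=50>49); In3+ < Cd2+ (isoelectronic, higher Z=49 is smaller).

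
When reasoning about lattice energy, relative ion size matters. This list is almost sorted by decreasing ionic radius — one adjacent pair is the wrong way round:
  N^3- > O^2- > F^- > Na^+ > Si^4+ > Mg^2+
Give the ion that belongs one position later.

The pair Si^4+, Mg^2+ is the wrong way round — Si^4+ and Mg^2+ share 10 electrons; the higher nuclear charge on Si (Z=14) contracts it more, so Si^4+ < Mg^2+. All other adjacent pairs agree with periodic trends, so Si^4+ is the misplaced ion.

Si^4+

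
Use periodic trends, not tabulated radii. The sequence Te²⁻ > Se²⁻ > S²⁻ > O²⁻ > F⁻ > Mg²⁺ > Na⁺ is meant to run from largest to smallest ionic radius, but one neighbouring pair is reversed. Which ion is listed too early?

Mg²⁺

The pair Mg²⁺, Na⁺ is the wrong way round — they are isoelectronic (10 e⁻) and Mg has more protons than Na (12 vs 11), making Mg²⁺ smaller. All other adjacent pairs agree with periodic trends, so Mg²⁺ is the misplaced ion.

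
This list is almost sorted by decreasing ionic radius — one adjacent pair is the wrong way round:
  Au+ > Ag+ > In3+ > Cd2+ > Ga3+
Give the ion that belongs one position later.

Check each adjacent pair. In3+ and Cd2+ are reversed: both have 46 electrons but Z(In)=49 > Z(Cd)=48, so In3+ should be the smaller of the two. No other neighbouring pair contradicts the periodic trends, so In3+ is the ion listed too early.

In3+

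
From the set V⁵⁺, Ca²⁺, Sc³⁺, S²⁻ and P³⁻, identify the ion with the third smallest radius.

Ca²⁺

All of these have 18 electrons (isoelectronic). With the same electron cloud, the ion with the most protons pulls it in tightest. Nuclear charges: V⁵⁺ (Z=23), Sc³⁺ (Z=21), Ca²⁺ (Z=20), S²⁻ (Z=16), P³⁻ (Z=15). Highest Z is smallest.
So the order is V⁵⁺ < Sc³⁺ < Ca²⁺ < S²⁻ < P³⁻; the 3rd-smallest ion is Ca²⁺.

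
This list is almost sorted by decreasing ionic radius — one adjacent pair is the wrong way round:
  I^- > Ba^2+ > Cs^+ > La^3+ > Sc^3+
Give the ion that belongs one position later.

Ba^2+

Check each adjacent pair. Ba^2+ and Cs^+ are reversed: Ba^2+ and Cs^+ share 54 electrons; the higher nuclear charge on Ba (Z=56) contracts it more, so Ba^2+ < Cs^+. No other neighbouring pair contradicts the periodic trends, so Ba^2+ is the ion listed too early.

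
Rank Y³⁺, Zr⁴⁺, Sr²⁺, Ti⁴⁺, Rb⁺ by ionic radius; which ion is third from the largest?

Y³⁺

Work out protons and electrons: Ti⁴⁺ has 18 e⁻ (Z=22), Zr⁴⁺ has 36 e⁻ (Z=40), Y³⁺ has 36 e⁻ (Z=39), Sr²⁺ has 36 e⁻ (Z=38), Rb⁺ has 36 e⁻ (Z=37). Ti⁴⁺ < Zr⁴⁺ (same group, 1 shell fewer); Zr⁴⁺ < Y³⁺ (both 36 e⁻, Z=40>39); Y³⁺ < Sr²⁺ (isoelectronic, higher Z=39 is smaller); Sr²⁺ < Rb⁺ (isoelectronic, higher Z=38 is smaller).
So the order is Ti⁴⁺ < Zr⁴⁺ < Y³⁺ < Sr²⁺ < Rb⁺; the 3rd-largest ion is Y³⁺.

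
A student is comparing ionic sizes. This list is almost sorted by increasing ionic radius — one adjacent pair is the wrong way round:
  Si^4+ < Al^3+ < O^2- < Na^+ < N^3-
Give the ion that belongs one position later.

Check each adjacent pair. O^2- and Na^+ are reversed: they are isoelectronic (10 e⁻) and Na has more protons than O (11 vs 8), making Na^+ smaller. No other neighbouring pair contradicts the periodic trends, so O^2- is the ion listed too early.

O^2-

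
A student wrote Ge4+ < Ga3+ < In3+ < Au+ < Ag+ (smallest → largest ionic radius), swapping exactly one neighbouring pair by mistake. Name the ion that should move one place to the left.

Scanning neighbour by neighbour, only Au+/Ag+ violates a trend: same group and charge — period 5 sits above period 6, so Ag+ is smaller. That makes Ag+ the one sitting a position late relative to where it belongs.

Ag+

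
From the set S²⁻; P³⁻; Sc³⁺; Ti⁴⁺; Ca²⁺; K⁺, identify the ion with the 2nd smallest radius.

Isoelectronic series (18 e⁻ each). Size is set by nuclear charge: more protons means a smaller ion. Ti⁴⁺ (Z=22), Sc³⁺ (Z=21), Ca²⁺ (Z=20), K⁺ (Z=19), S²⁻ (Z=16), P³⁻ (Z=15).
So the order is Ti⁴⁺ < Sc³⁺ < Ca²⁺ < K⁺ < S²⁻ < P³⁻; the 2nd-smallest ion is Sc³⁺.

Sc³⁺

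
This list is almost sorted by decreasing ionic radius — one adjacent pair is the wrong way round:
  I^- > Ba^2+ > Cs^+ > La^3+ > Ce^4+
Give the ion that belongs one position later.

The pair Ba^2+, Cs^+ is the wrong way round — Ba^2+ and Cs^+ share 54 electrons; the higher nuclear charge on Ba (Z=56) contracts it more, so Ba^2+ < Cs^+. All other adjacent pairs agree with periodic trends, so Ba^2+ is the misplaced ion.

Ba^2+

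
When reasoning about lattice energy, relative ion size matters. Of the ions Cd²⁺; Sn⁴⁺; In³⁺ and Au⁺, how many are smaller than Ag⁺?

Sn⁴⁺: 46 e⁻, Z=50, In³⁺: 46 e⁻, Z=49, Cd²⁺: 46 e⁻, Z=48, Ag⁺: 46 e⁻, Z=47, Au⁺: 78 e⁻, Z=79. Sn⁴⁺ < In³⁺ (isoelectronic, higher Z=50 is smaller); In³⁺ < Cd²⁺ (isoelectronic, higher Z=49 is smaller); Cd²⁺ < Ag⁺ (isoelectronic, higher Z=48 is smaller); Ag⁺ < Au⁺ (same group, 1 shell fewer).
Relative to Ag⁺, the ions that are smaller are Sn⁴⁺, In³⁺, Cd²⁺. That's 3.

3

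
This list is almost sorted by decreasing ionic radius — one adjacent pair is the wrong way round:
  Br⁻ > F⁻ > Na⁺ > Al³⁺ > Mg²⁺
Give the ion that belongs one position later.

Al³⁺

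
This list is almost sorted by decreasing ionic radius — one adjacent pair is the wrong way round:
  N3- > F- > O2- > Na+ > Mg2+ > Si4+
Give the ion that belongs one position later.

Scanning neighbour by neighbour, only F-/O2- violates a trend: F- and O2- share 10 electrons; the higher nuclear charge on F (Z=9) contracts it more, so F- < O2-. That makes F- the one sitting a position early relative to where it belongs.

F-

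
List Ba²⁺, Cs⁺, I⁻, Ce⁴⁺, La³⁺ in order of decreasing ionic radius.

Each ion has 54 electrons. The ranking follows nuclear charge in reverse — greater Z gives a smaller radius. Ce⁴⁺ (Z=58), La³⁺ (Z=57), Ba²⁺ (Z=56), Cs⁺ (Z=55), I⁻ (Z=53).

I⁻ > Cs⁺ > Ba²⁺ > La³⁺ > Ce⁴⁺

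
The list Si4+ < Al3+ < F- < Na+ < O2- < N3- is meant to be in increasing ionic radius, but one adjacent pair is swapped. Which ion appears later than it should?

The pair F-, Na+ is the wrong way round — they are isoelectronic (10 e⁻) and Na has more protons than F (11 vs 9), making Na+ smaller. All other adjacent pairs agree with periodic trends, so Na+ is the misplaced ion.

Na+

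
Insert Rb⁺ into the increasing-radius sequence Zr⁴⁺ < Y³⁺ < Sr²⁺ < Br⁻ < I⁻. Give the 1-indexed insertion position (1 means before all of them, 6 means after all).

4

First list Z and electron count for each: Zr⁴⁺: 36 e⁻, Z=40, Y³⁺: 36 e⁻, Z=39, Sr²⁺: 36 e⁻, Z=38, Rb⁺: 36 e⁻, Z=37, Br⁻: 36 e⁻, Z=35, I⁻: 54 e⁻, Z=53. Zr⁴⁺ < Y³⁺ (both 36 e⁻, Z=40>39); Y³⁺ < Sr²⁺ (both 36 e⁻, Z=39>38); Sr²⁺ < Rb⁺ (isoelectronic, higher Z=38 is smaller); Rb⁺ < Br⁻ (isoelectronic, higher Z=37 is smaller); Br⁻ < I⁻ (same group, period 4 vs 5).
With Rb⁺ included the full order is Zr⁴⁺ < Y³⁺ < Sr²⁺ < Rb⁺ < Br⁻ < I⁻, so it takes position 4.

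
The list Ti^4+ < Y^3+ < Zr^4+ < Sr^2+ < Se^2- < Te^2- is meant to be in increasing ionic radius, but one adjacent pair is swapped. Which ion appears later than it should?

Zr^4+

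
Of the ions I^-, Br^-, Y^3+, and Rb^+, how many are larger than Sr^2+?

Work out protons and electrons: Y^3+ has 36 e⁻ (Z=39), Sr^2+ has 36 e⁻ (Z=38), Rb^+ has 36 e⁻ (Z=37), Br^- has 36 e⁻ (Z=35), I^- has 54 e⁻ (Z=53). Y^3+ < Sr^2+ (isoelectronic, higher Z=39 is smaller); Sr^2+ < Rb^+ (isoelectronic, higher Z=38 is smaller); Rb^+ < Br^- (both 36 e⁻, Z=37>35); Br^- < I^- (same group, 1 shell fewer).
Overall: Y^3+ < Sr^2+ < Rb^+ < Br^- < I^-. Sr^2+ has 1 below it and 3 above. So 3 are larger.

3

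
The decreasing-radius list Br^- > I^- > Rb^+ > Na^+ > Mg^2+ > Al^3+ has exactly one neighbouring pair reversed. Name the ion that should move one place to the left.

Scanning neighbour by neighbour, only Br^-/I^- violates a trend: Br^- and I^- are in one column with the same charge; the lighter period-4 ion has one fewer shell and is smaller. That makes I^- the one sitting a position late relative to where it belongs.

I^-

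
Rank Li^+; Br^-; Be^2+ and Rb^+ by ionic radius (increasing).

Be^2+: 2 e⁻, Z=4, Li^+: 2 e⁻, Z=3, Rb^+: 36 e⁻, Z=37, Br^-: 36 e⁻, Z=35. Be^2+ < Li^+ (isoelectronic, higher Z=4 is smaller); Li^+ < Rb^+ (same group, period 2 vs 5); Rb^+ < Br^- (isoelectronic, higher Z=37 is smaller).

Be^2+ < Li^+ < Rb^+ < Br^-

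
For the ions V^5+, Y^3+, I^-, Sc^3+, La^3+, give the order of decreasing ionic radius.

I^- > La^3+ > Y^3+ > Sc^3+ > V^5+

V^5+: 18 e⁻, Z=23, Sc^3+: 18 e⁻, Z=21, Y^3+: 36 e⁻, Z=39, La^3+: 54 e⁻, Z=57, I^-: 54 e⁻, Z=53. V^5+ < Sc^3+ (isoelectronic, higher Z=23 is smaller); Sc^3+ < Y^3+ (same group, period 4 vs 5); Y^3+ < La^3+ (same group, period 5 vs 6); La^3+ < I^- (both 54 e⁻, Z=57>53).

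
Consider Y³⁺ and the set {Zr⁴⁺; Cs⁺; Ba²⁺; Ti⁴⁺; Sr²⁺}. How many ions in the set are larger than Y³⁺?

3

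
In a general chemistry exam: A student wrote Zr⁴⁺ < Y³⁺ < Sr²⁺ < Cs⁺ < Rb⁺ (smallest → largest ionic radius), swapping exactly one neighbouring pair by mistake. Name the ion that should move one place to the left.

Compare adjacent ions: both in group 1 with the same charge; Rb⁺ (period 5) has the smaller radius — yet in this increasing list Cs⁺ sits before Rb⁺. Nothing else is reversed, so Rb⁺ should move one place to the left.

Rb⁺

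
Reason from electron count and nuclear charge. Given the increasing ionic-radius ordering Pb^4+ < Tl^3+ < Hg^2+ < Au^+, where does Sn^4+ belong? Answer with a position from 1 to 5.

Electron counts and nuclear charges: Sn^4+ (Z=50, 46 e⁻), Pb^4+ (Z=82, 78 e⁻), Tl^3+ (Z=81, 78 e⁻), Hg^2+ (Z=80, 78 e⁻), Au^+ (Z=79, 78 e⁻). Sn^4+ < Pb^4+ (same group, period 5 vs 6); Pb^4+ < Tl^3+ (both 78 e⁻, Z=82>81); Tl^3+ < Hg^2+ (isoelectronic, higher Z=81 is smaller); Hg^2+ < Au^+ (both 78 e⁻, Z=80>79).
The complete sequence is Sn^4+ < Pb^4+ < Tl^3+ < Hg^2+ < Au^+. Sn^4+ sits at position 1.

1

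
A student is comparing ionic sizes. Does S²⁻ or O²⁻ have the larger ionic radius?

S²⁻

All are in the same group with charge -2. Radius grows down the group as n (the outermost shell) increases.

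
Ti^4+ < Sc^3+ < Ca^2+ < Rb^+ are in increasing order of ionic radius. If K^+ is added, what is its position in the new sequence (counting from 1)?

4

Work out protons and electrons: Ti^4+ has 18 e⁻ (Z=22), Sc^3+ has 18 e⁻ (Z=21), Ca^2+ has 18 e⁻ (Z=20), K^+ has 18 e⁻ (Z=19), Rb^+ has 36 e⁻ (Z=37). Ti^4+ < Sc^3+ (both 18 e⁻, Z=22>21); Sc^3+ < Ca^2+ (isoelectronic, higher Z=21 is smaller); Ca^2+ < K^+ (isoelectronic, higher Z=20 is smaller); K^+ < Rb^+ (same group, period 4 vs 5).
Merged order: Ti^4+ < Sc^3+ < Ca^2+ < K^+ < Rb^+ — K^+ is number 4.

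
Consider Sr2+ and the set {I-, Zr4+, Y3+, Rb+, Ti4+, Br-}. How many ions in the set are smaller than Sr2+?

3

Electron counts and nuclear charges: Ti4+: 18 e⁻, Z=22, Zr4+: 36 e⁻, Z=40, Y3+: 36 e⁻, Z=39, Sr2+: 36 e⁻, Z=38, Rb+: 36 e⁻, Z=37, Br-: 36 e⁻, Z=35, I-: 54 e⁻, Z=53. Ti4+ < Zr4+ (same group, 1 shell fewer); Zr4+ < Y3+ (isoelectronic, higher Z=40 is smaller); Y3+ < Sr2+ (both 36 e⁻, Z=39>38); Sr2+ < Rb+ (both 36 e⁻, Z=38>37); Rb+ < Br- (both 36 e⁻, Z=37>35); Br- < I- (same group, 1 shell fewer).
Ordering all of them (including Sr2+) by radius gives Ti4+ < Zr4+ < Y3+ < Sr2+ < Rb+ < Br- < I-. That's 3.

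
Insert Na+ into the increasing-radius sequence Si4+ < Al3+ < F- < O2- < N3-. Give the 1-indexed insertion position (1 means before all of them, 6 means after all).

Isoelectronic series (10 e⁻ each). Size is set by nuclear charge: more protons means a smaller ion. Si4+ (Z=14), Al3+ (Z=13), Na+ (Z=11), F- (Z=9), O2- (Z=8), N3- (Z=7).
Putting Na+ in gives Si4+ < Al3+ < Na+ < F- < O2- < N3-; it lands at slot 3.

3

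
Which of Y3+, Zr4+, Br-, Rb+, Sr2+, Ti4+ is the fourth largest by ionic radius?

Y3+

Work out protons and electrons: Ti4+ has 18 e⁻ (Z=22), Zr4+ has 36 e⁻ (Z=40), Y3+ has 36 e⁻ (Z=39), Sr2+ has 36 e⁻ (Z=38), Rb+ has 36 e⁻ (Z=37), Br- has 36 e⁻ (Z=35). Ti4+ < Zr4+ (same group, 1 shell fewer); Zr4+ < Y3+ (isoelectronic, higher Z=40 is smaller); Y3+ < Sr2+ (isoelectronic, higher Z=39 is smaller); Sr2+ < Rb+ (both 36 e⁻, Z=38>37); Rb+ < Br- (isoelectronic, higher Z=37 is smaller).
Full ascending order: Ti4+ < Zr4+ < Y3+ < Sr2+ < Rb+ < Br-. Counting from the largest, position 4 is Y3+.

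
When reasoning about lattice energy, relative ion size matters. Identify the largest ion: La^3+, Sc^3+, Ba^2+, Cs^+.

Cs^+

Tabulating Z and e⁻: Sc^3+ has 18 e⁻ (Z=21), La^3+ has 54 e⁻ (Z=57), Ba^2+ has 54 e⁻ (Z=56), Cs^+ has 54 e⁻ (Z=55). Sc^3+ < La^3+ (same group, 2 shells fewer); La^3+ < Ba^2+ (isoelectronic, higher Z=57 is smaller); Ba^2+ < Cs^+ (both 54 e⁻, Z=56>55).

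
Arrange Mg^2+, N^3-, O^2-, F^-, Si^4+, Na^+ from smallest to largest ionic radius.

Each ion has 10 electrons. The ranking follows nuclear charge in reverse — greater Z gives a smaller radius. Si^4+ (Z=14), Mg^2+ (Z=12), Na^+ (Z=11), F^- (Z=9), O^2- (Z=8), N^3- (Z=7).

Si^4+ < Mg^2+ < Na^+ < F^- < O^2- < N^3-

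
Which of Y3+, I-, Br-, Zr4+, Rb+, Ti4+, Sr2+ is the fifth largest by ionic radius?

Electron counts and nuclear charges: Ti4+: 18 e⁻, Z=22, Zr4+: 36 e⁻, Z=40, Y3+: 36 e⁻, Z=39, Sr2+: 36 e⁻, Z=38, Rb+: 36 e⁻, Z=37, Br-: 36 e⁻, Z=35, I-: 54 e⁻, Z=53. Ti4+ < Zr4+ (same group, 1 shell fewer); Zr4+ < Y3+ (isoelectronic, higher Z=40 is smaller); Y3+ < Sr2+ (isoelectronic, higher Z=39 is smaller); Sr2+ < Rb+ (both 36 e⁻, Z=38>37); Rb+ < Br- (both 36 e⁻, Z=37>35); Br- < I- (same group, period 4 vs 5).
Ordering: Ti4+ < Zr4+ < Y3+ < Sr2+ < Rb+ < Br- < I-. The fifth largest is Y3+.

Y3+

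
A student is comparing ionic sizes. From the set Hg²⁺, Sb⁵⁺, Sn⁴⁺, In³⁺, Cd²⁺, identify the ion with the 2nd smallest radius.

First list Z and electron count for each: Sb⁵⁺: 46 e⁻, Z=51, Sn⁴⁺: 46 e⁻, Z=50, In³⁺: 46 e⁻, Z=49, Cd²⁺: 46 e⁻, Z=48, Hg²⁺: 78 e⁻, Z=80. Sb⁵⁺ < Sn⁴⁺ (both 46 e⁻, Z=51>50); Sn⁴⁺ < In³⁺ (both 46 e⁻, Z=50>49); In³⁺ < Cd²⁺ (both 46 e⁻, Z=49>48); Cd²⁺ < Hg²⁺ (same group, period 5 vs 6).
So the order is Sb⁵⁺ < Sn⁴⁺ < In³⁺ < Cd²⁺ < Hg²⁺; the 2nd-smallest ion is Sn⁴⁺.

Sn⁴⁺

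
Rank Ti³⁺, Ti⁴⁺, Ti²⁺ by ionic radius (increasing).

Ti⁴⁺ < Ti³⁺ < Ti²⁺

For a single element, ionic radius drops as positive charge rises — Ti⁴⁺ < Ti²⁺.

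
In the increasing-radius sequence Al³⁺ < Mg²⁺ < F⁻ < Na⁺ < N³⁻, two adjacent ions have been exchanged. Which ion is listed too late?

Na⁺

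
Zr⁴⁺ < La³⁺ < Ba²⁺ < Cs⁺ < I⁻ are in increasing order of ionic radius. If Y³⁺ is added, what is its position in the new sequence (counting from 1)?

2

Tabulating Z and e⁻: Zr⁴⁺ (Z=40, 36 e⁻), Y³⁺ (Z=39, 36 e⁻), La³⁺ (Z=57, 54 e⁻), Ba²⁺ (Z=56, 54 e⁻), Cs⁺ (Z=55, 54 e⁻), I⁻ (Z=53, 54 e⁻). Zr⁴⁺ < Y³⁺ (both 36 e⁻, Z=40>39); Y³⁺ < La³⁺ (same group, period 5 vs 6); La³⁺ < Ba²⁺ (isoelectronic, higher Z=57 is smaller); Ba²⁺ < Cs⁺ (isoelectronic, higher Z=56 is smaller); Cs⁺ < I⁻ (both 54 e⁻, Z=55>53).
With Y³⁺ included the full order is Zr⁴⁺ < Y³⁺ < La³⁺ < Ba²⁺ < Cs⁺ < I⁻, so it takes position 2.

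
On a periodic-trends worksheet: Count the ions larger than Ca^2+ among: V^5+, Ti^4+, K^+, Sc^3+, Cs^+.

2

Tabulating Z and e⁻: V^5+ has 18 e⁻ (Z=23), Ti^4+ has 18 e⁻ (Z=22), Sc^3+ has 18 e⁻ (Z=21), Ca^2+ has 18 e⁻ (Z=20), K^+ has 18 e⁻ (Z=19), Cs^+ has 54 e⁻ (Z=55). V^5+ < Ti^4+ (isoelectronic, higher Z=23 is smaller); Ti^4+ < Sc^3+ (both 18 e⁻, Z=22>21); Sc^3+ < Ca^2+ (isoelectronic, higher Z=21 is smaller); Ca^2+ < K^+ (isoelectronic, higher Z=20 is smaller); K^+ < Cs^+ (same group, period 4 vs 6).
Relative to Ca^2+, the ions that are larger are K^+, Cs^+. Count: 2.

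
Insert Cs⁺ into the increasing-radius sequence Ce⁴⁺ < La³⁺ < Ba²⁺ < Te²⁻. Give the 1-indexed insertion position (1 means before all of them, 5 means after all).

4

All of these have 54 electrons (isoelectronic). With the same electron cloud, the ion with the most protons pulls it in tightest. Nuclear charges: Ce⁴⁺ (Z=58), La³⁺ (Z=57), Ba²⁺ (Z=56), Cs⁺ (Z=55), Te²⁻ (Z=52). Highest Z is smallest.
Merged order: Ce⁴⁺ < La³⁺ < Ba²⁺ < Cs⁺ < Te²⁻ — Cs⁺ is number 4.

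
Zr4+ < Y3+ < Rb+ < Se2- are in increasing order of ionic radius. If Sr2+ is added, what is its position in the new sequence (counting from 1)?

These species are isoelectronic with 36 electrons. The only difference is the number of protons: Zr4+ (Z=40), Y3+ (Z=39), Sr2+ (Z=38), Rb+ (Z=37), Se2- (Z=34). The strongest nuclear pull (Zr4+) gives the smallest ion.
With Sr2+ included the full order is Zr4+ < Y3+ < Sr2+ < Rb+ < Se2-, so it takes position 3.

3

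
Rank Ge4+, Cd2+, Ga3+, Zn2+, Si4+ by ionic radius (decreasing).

Work out protons and electrons: Si4+: 10 e⁻, Z=14, Ge4+: 28 e⁻, Z=32, Ga3+: 28 e⁻, Z=31, Zn2+: 28 e⁻, Z=30, Cd2+: 46 e⁻, Z=48. Si4+ < Ge4+ (same group, 1 shell fewer); Ge4+ < Ga3+ (both 28 e⁻, Z=32>31); Ga3+ < Zn2+ (isoelectronic, higher Z=31 is smaller); Zn2+ < Cd2+ (same group, 1 shell fewer).

Cd2+ > Zn2+ > Ga3+ > Ge4+ > Si4+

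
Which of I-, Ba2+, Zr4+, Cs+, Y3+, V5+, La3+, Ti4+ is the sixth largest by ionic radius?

Zr4+

V5+ has 18 e⁻ (Z=23), Ti4+ has 18 e⁻ (Z=22), Zr4+ has 36 e⁻ (Z=40), Y3+ has 36 e⁻ (Z=39), La3+ has 54 e⁻ (Z=57), Ba2+ has 54 e⁻ (Z=56), Cs+ has 54 e⁻ (Z=55), I- has 54 e⁻ (Z=53). V5+ < Ti4+ (isoelectronic, higher Z=23 is smaller); Ti4+ < Zr4+ (same group, period 4 vs 5); Zr4+ < Y3+ (isoelectronic, higher Z=40 is smaller); Y3+ < La3+ (same group, period 5 vs 6); La3+ < Ba2+ (isoelectronic, higher Z=57 is smaller); Ba2+ < Cs+ (both 54 e⁻, Z=56>55); Cs+ < I- (both 54 e⁻, Z=55>53).
That gives V5+ < Ti4+ < Zr4+ < Y3+ < La3+ < Ba2+ < Cs+ < I-. From the largest end, number 6 is Zr4+.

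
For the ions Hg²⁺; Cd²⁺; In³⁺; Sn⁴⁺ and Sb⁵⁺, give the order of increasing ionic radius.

Sb⁵⁺ < Sn⁴⁺ < In³⁺ < Cd²⁺ < Hg²⁺

Work out protons and electrons: Sb⁵⁺ (Z=51, 46 e⁻), Sn⁴⁺ (Z=50, 46 e⁻), In³⁺ (Z=49, 46 e⁻), Cd²⁺ (Z=48, 46 e⁻), Hg²⁺ (Z=80, 78 e⁻). Sb⁵⁺ < Sn⁴⁺ (isoelectronic, higher Z=51 is smaller); Sn⁴⁺ < In³⁺ (isoelectronic, higher Z=50 is smaller); In³⁺ < Cd²⁺ (isoelectronic, higher Z=49 is smaller); Cd²⁺ < Hg²⁺ (same group, 1 shell fewer).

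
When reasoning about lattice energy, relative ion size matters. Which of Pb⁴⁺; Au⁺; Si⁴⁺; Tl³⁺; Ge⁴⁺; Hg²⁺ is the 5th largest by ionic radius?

Ge⁴⁺

First list Z and electron count for each: Si⁴⁺ has 10 e⁻ (Z=14), Ge⁴⁺ has 28 e⁻ (Z=32), Pb⁴⁺ has 78 e⁻ (Z=82), Tl³⁺ has 78 e⁻ (Z=81), Hg²⁺ has 78 e⁻ (Z=80), Au⁺ has 78 e⁻ (Z=79). Si⁴⁺ < Ge⁴⁺ (same group, 1 shell fewer); Ge⁴⁺ < Pb⁴⁺ (same group, 2 shells fewer); Pb⁴⁺ < Tl³⁺ (both 78 e⁻, Z=82>81); Tl³⁺ < Hg²⁺ (isoelectronic, higher Z=81 is smaller); Hg²⁺ < Au⁺ (both 78 e⁻, Z=80>79).
So the order is Si⁴⁺ < Ge⁴⁺ < Pb⁴⁺ < Tl³⁺ < Hg²⁺ < Au⁺; the 5th-largest ion is Ge⁴⁺.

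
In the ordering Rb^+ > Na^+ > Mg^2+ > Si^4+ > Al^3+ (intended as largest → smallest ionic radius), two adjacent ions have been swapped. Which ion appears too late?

Al^3+

Check each adjacent pair. Si^4+ and Al^3+ are reversed: Si^4+ and Al^3+ share 10 electrons; the higher nuclear charge on Si (Z=14) contracts it more, so Si^4+ < Al^3+. No other neighbouring pair contradicts the periodic trends, so Al^3+ is the ion listed too late.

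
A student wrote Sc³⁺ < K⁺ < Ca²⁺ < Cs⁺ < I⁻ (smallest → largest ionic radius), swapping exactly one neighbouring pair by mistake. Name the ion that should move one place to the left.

Ca²⁺

Check each adjacent pair. K⁺ and Ca²⁺ are reversed: they are isoelectronic (18 e⁻) and Ca has more protons than K (20 vs 19), making Ca²⁺ smaller. No other neighbouring pair contradicts the periodic trends, so Ca²⁺ is the ion listed too late.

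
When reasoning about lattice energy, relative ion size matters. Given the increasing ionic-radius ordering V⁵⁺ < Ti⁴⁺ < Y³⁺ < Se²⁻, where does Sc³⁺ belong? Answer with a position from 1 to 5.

3

First list Z and electron count for each: V⁵⁺ (Z=23, 18 e⁻), Ti⁴⁺ (Z=22, 18 e⁻), Sc³⁺ (Z=21, 18 e⁻), Y³⁺ (Z=39, 36 e⁻), Se²⁻ (Z=34, 36 e⁻). V⁵⁺ < Ti⁴⁺ (isoelectronic, higher Z=23 is smaller); Ti⁴⁺ < Sc³⁺ (isoelectronic, higher Z=22 is smaller); Sc³⁺ < Y³⁺ (same group, period 4 vs 5); Y³⁺ < Se²⁻ (isoelectronic, higher Z=39 is smaller).
Putting Sc³⁺ in gives V⁵⁺ < Ti⁴⁺ < Sc³⁺ < Y³⁺ < Se²⁻; it lands at slot 3.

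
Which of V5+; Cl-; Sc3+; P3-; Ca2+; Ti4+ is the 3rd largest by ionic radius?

Ca2+

These species are isoelectronic with 18 electrons. The only difference is the number of protons: V5+ (Z=23), Ti4+ (Z=22), Sc3+ (Z=21), Ca2+ (Z=20), Cl- (Z=17), P3- (Z=15). The strongest nuclear pull (V5+) gives the smallest ion.
That gives V5+ < Ti4+ < Sc3+ < Ca2+ < Cl- < P3-. From the largest end, number 3 is Ca2+.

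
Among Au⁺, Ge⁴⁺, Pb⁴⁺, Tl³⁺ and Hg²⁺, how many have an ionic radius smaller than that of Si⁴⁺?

0

Tabulating Z and e⁻: Si⁴⁺ (Z=14, 10 e⁻), Ge⁴⁺ (Z=32, 28 e⁻), Pb⁴⁺ (Z=82, 78 e⁻), Tl³⁺ (Z=81, 78 e⁻), Hg²⁺ (Z=80, 78 e⁻), Au⁺ (Z=79, 78 e⁻). Si⁴⁺ < Ge⁴⁺ (same group, period 3 vs 4); Ge⁴⁺ < Pb⁴⁺ (same group, period 4 vs 6); Pb⁴⁺ < Tl³⁺ (both 78 e⁻, Z=82>81); Tl³⁺ < Hg²⁺ (both 78 e⁻, Z=81>80); Hg²⁺ < Au⁺ (both 78 e⁻, Z=80>79).
Placing each against Si⁴⁺: smaller — none; larger — Ge⁴⁺, Pb⁴⁺, Tl³⁺, Hg²⁺, Au⁺. So 0 are smaller.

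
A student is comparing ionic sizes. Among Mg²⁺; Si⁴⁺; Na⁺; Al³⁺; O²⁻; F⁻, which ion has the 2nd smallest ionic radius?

Al³⁺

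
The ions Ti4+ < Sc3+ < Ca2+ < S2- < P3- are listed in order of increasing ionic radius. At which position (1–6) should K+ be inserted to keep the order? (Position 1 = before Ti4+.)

4

These species are isoelectronic with 18 electrons. The only difference is the number of protons: Ti4+ (Z=22), Sc3+ (Z=21), Ca2+ (Z=20), K+ (Z=19), S2- (Z=16), P3- (Z=15). The strongest nuclear pull (Ti4+) gives the smallest ion.
Merged order: Ti4+ < Sc3+ < Ca2+ < K+ < S2- < P3- — K+ is number 4.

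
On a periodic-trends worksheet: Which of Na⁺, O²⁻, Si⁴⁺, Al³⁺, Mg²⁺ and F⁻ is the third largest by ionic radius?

Na⁺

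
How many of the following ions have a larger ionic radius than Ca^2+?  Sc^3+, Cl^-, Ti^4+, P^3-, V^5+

All of these have 18 electrons (isoelectronic). With the same electron cloud, the ion with the most protons pulls it in tightest. Nuclear charges: V^5+ (Z=23), Ti^4+ (Z=22), Sc^3+ (Z=21), Ca^2+ (Z=20), Cl^- (Z=17), P^3- (Z=15). Highest Z is smallest.
Placing each against Ca^2+: smaller — V^5+, Ti^4+, Sc^3+; larger — Cl^-, P^3-. Count: 2.

2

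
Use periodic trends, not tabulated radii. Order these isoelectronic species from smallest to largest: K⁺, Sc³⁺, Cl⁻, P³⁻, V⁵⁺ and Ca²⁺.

All of these have 18 electrons (isoelectronic). With the same electron cloud, the ion with the most protons pulls it in tightest. Nuclear charges: V⁵⁺ (Z=23), Sc³⁺ (Z=21), Ca²⁺ (Z=20), K⁺ (Z=19), Cl⁻ (Z=17), P³⁻ (Z=15). Highest Z is smallest.

V⁵⁺ < Sc³⁺ < Ca²⁺ < K⁺ < Cl⁻ < P³⁻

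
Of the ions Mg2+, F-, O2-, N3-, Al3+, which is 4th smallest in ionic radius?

O2-

These species are isoelectronic with 10 electrons. The only difference is the number of protons: Al3+ (Z=13), Mg2+ (Z=12), F- (Z=9), O2- (Z=8), N3- (Z=7). The strongest nuclear pull (Al3+) gives the smallest ion.
Full ascending order: Al3+ < Mg2+ < F- < O2- < N3-. Counting from the smallest, position 4 is O2-.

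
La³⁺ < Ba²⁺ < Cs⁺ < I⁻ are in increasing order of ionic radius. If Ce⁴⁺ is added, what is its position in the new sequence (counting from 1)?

All of these have 54 electrons (isoelectronic). With the same electron cloud, the ion with the most protons pulls it in tightest. Nuclear charges: Ce⁴⁺ (Z=58), La³⁺ (Z=57), Ba²⁺ (Z=56), Cs⁺ (Z=55), I⁻ (Z=53). Highest Z is smallest.
Putting Ce⁴⁺ in gives Ce⁴⁺ < La³⁺ < Ba²⁺ < Cs⁺ < I⁻; it lands at slot 1.

1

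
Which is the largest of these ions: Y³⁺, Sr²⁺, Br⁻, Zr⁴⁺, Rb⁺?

All of these have 36 electrons (isoelectronic). With the same electron cloud, the ion with the most protons pulls it in tightest. Nuclear charges: Zr⁴⁺ (Z=40), Y³⁺ (Z=39), Sr²⁺ (Z=38), Rb⁺ (Z=37), Br⁻ (Z=35). Highest Z is smallest.

Br⁻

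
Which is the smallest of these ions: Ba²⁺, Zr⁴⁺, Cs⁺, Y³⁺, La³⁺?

Zr⁴⁺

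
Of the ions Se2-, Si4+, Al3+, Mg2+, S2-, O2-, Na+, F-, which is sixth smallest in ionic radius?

O2-

Work out protons and electrons: Si4+ (Z=14, 10 e⁻), Al3+ (Z=13, 10 e⁻), Mg2+ (Z=12, 10 e⁻), Na+ (Z=11, 10 e⁻), F- (Z=9, 10 e⁻), O2- (Z=8, 10 e⁻), S2- (Z=16, 18 e⁻), Se2- (Z=34, 36 e⁻). Si4+ < Al3+ (both 10 e⁻, Z=14>13); Al3+ < Mg2+ (isoelectronic, higher Z=13 is smaller); Mg2+ < Na+ (isoelectronic, higher Z=12 is smaller); Na+ < F- (both 10 e⁻, Z=11>9); F- < O2- (isoelectronic, higher Z=9 is smaller); O2- < S2- (same group, period 2 vs 3); S2- < Se2- (same group, 1 shell fewer).
Full ascending order: Si4+ < Al3+ < Mg2+ < Na+ < F- < O2- < S2- < Se2-. Counting from the smallest, position 6 is O2-.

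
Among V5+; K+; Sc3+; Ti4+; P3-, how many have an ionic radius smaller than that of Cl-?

4

Isoelectronic series (18 e⁻ each). Size is set by nuclear charge: more protons means a smaller ion. V5+ (Z=23), Ti4+ (Z=22), Sc3+ (Z=21), K+ (Z=19), Cl- (Z=17), P3- (Z=15).
Placing each against Cl-: smaller — V5+, Ti4+, Sc3+, K+; larger — P3-. So 4 are smaller.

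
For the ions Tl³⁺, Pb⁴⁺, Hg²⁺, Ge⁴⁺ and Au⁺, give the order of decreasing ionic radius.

Au⁺ > Hg²⁺ > Tl³⁺ > Pb⁴⁺ > Ge⁴⁺

Ge⁴⁺: 28 e⁻, Z=32, Pb⁴⁺: 78 e⁻, Z=82, Tl³⁺: 78 e⁻, Z=81, Hg²⁺: 78 e⁻, Z=80, Au⁺: 78 e⁻, Z=79. Ge⁴⁺ < Pb⁴⁺ (same group, 2 shells fewer); Pb⁴⁺ < Tl³⁺ (both 78 e⁻, Z=82>81); Tl³⁺ < Hg²⁺ (isoelectronic, higher Z=81 is smaller); Hg²⁺ < Au⁺ (both 78 e⁻, Z=80>79).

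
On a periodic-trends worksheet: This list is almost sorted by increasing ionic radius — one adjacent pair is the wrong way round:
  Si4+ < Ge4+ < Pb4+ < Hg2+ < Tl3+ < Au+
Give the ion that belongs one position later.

Check each adjacent pair. Hg2+ and Tl3+ are reversed: they are isoelectronic (78 e⁻) and Tl has more protons than Hg (81 vs 80), making Tl3+ smaller. No other neighbouring pair contradicts the periodic trends, so Hg2+ is the ion listed too early.

Hg2+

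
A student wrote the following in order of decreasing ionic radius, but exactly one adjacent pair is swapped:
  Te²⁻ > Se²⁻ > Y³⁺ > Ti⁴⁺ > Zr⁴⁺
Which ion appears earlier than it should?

Scanning neighbour by neighbour, only Ti⁴⁺/Zr⁴⁺ violates a trend: Ti⁴⁺ and Zr⁴⁺ are in one column with the same charge; the lighter period-4 ion has one fewer shell and is smaller. That makes Ti⁴⁺ the one sitting a position early relative to where it belongs.

Ti⁴⁺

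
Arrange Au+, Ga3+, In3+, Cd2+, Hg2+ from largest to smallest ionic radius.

Work out protons and electrons: Ga3+: 28 e⁻, Z=31, In3+: 46 e⁻, Z=49, Cd2+: 46 e⁻, Z=48, Hg2+: 78 e⁻, Z=80, Au+: 78 e⁻, Z=79. Ga3+ < In3+ (same group, 1 shell fewer); In3+ < Cd2+ (both 46 e⁻, Z=49>48); Cd2+ < Hg2+ (same group, 1 shell fewer); Hg2+ < Au+ (both 78 e⁻, Z=80>79).

Au+ > Hg2+ > Cd2+ > In3+ > Ga3+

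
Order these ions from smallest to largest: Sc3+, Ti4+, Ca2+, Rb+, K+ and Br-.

Tabulating Z and e⁻: Ti4+ (Z=22, 18 e⁻), Sc3+ (Z=21, 18 e⁻), Ca2+ (Z=20, 18 e⁻), K+ (Z=19, 18 e⁻), Rb+ (Z=37, 36 e⁻), Br- (Z=35, 36 e⁻). Ti4+ < Sc3+ (both 18 e⁻, Z=22>21); Sc3+ < Ca2+ (isoelectronic, higher Z=21 is smaller); Ca2+ < K+ (isoelectronic, higher Z=20 is smaller); K+ < Rb+ (same group, 1 shell fewer); Rb+ < Br- (isoelectronic, higher Z=37 is smaller).

Ti4+ < Sc3+ < Ca2+ < K+ < Rb+ < Br-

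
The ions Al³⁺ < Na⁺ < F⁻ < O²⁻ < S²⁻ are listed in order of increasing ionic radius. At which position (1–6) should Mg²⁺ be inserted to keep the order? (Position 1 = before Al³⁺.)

First list Z and electron count for each: Al³⁺: 10 e⁻, Z=13, Mg²⁺: 10 e⁻, Z=12, Na⁺: 10 e⁻, Z=11, F⁻: 10 e⁻, Z=9, O²⁻: 10 e⁻, Z=8, S²⁻: 18 e⁻, Z=16. Al³⁺ < Mg²⁺ (both 10 e⁻, Z=13>12); Mg²⁺ < Na⁺ (both 10 e⁻, Z=12>11); Na⁺ < F⁻ (isoelectronic, higher Z=11 is smaller); F⁻ < O²⁻ (both 10 e⁻, Z=9>8); O²⁻ < S²⁻ (same group, 1 shell fewer).
Merged order: Al³⁺ < Mg²⁺ < Na⁺ < F⁻ < O²⁻ < S²⁻ — Mg²⁺ is number 2.

2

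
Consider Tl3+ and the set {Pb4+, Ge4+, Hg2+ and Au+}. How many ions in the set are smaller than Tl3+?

Tabulating Z and e⁻: Ge4+ has 28 e⁻ (Z=32), Pb4+ has 78 e⁻ (Z=82), Tl3+ has 78 e⁻ (Z=81), Hg2+ has 78 e⁻ (Z=80), Au+ has 78 e⁻ (Z=79). Ge4+ < Pb4+ (same group, 2 shells fewer); Pb4+ < Tl3+ (isoelectronic, higher Z=82 is smaller); Tl3+ < Hg2+ (isoelectronic, higher Z=81 is smaller); Hg2+ < Au+ (both 78 e⁻, Z=80>79).
Placing each against Tl3+: smaller — Ge4+, Pb4+; larger — Hg2+, Au+. Count: 2.

2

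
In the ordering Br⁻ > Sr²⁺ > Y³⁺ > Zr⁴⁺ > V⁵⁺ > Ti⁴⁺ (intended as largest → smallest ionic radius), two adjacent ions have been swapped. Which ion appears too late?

Ti⁴⁺

Compare adjacent ions: they are isoelectronic (18 e⁻) and V has more protons than Ti (23 vs 22), making V⁵⁺ smaller — yet in this decreasing list V⁵⁺ sits before Ti⁴⁺. Nothing else is reversed, so Ti⁴⁺ should move one place to the left.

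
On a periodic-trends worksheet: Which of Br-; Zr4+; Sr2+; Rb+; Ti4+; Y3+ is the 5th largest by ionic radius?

Zr4+

Tabulating Z and e⁻: Ti4+ has 18 e⁻ (Z=22), Zr4+ has 36 e⁻ (Z=40), Y3+ has 36 e⁻ (Z=39), Sr2+ has 36 e⁻ (Z=38), Rb+ has 36 e⁻ (Z=37), Br- has 36 e⁻ (Z=35). Ti4+ < Zr4+ (same group, period 4 vs 5); Zr4+ < Y3+ (both 36 e⁻, Z=40>39); Y3+ < Sr2+ (both 36 e⁻, Z=39>38); Sr2+ < Rb+ (both 36 e⁻, Z=38>37); Rb+ < Br- (both 36 e⁻, Z=37>35).
So the order is Ti4+ < Zr4+ < Y3+ < Sr2+ < Rb+ < Br-; the 5th-largest ion is Zr4+.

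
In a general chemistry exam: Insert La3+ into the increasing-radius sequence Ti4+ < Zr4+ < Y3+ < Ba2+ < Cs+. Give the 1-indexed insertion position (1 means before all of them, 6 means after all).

Tabulating Z and e⁻: Ti4+: 18 e⁻, Z=22, Zr4+: 36 e⁻, Z=40, Y3+: 36 e⁻, Z=39, La3+: 54 e⁻, Z=57, Ba2+: 54 e⁻, Z=56, Cs+: 54 e⁻, Z=55. Ti4+ < Zr4+ (same group, period 4 vs 5); Zr4+ < Y3+ (both 36 e⁻, Z=40>39); Y3+ < La3+ (same group, 1 shell fewer); La3+ < Ba2+ (both 54 e⁻, Z=57>56); Ba2+ < Cs+ (both 54 e⁻, Z=56>55).
Putting La3+ in gives Ti4+ < Zr4+ < Y3+ < La3+ < Ba2+ < Cs+; it lands at slot 4.

4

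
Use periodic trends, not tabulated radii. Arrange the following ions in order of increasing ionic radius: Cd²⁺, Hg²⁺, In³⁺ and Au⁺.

Work out protons and electrons: In³⁺: 46 e⁻, Z=49, Cd²⁺: 46 e⁻, Z=48, Hg²⁺: 78 e⁻, Z=80, Au⁺: 78 e⁻, Z=79. In³⁺ < Cd²⁺ (isoelectronic, higher Z=49 is smaller); Cd²⁺ < Hg²⁺ (same group, period 5 vs 6); Hg²⁺ < Au⁺ (isoelectronic, higher Z=80 is smaller).

In³⁺ < Cd²⁺ < Hg²⁺ < Au⁺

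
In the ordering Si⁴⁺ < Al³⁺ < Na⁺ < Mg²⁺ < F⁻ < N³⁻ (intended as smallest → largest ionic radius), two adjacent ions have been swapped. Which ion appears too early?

Na⁺

Scanning neighbour by neighbour, only Na⁺/Mg²⁺ violates a trend: both have 10 electrons but Z(Mg)=12 > Z(Na)=11, so Mg²⁺ should be the smaller of the two. That makes Na⁺ the one sitting a position early relative to where it belongs.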